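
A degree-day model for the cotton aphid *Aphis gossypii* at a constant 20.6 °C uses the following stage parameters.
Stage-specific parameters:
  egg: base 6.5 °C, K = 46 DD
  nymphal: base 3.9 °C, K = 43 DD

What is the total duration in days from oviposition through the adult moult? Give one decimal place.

egg: 46 / (20.6 − 6.5) = 46 / 14.1 = 3.262 d.
nymphal: 43 / (20.6 − 3.9) = 43 / 16.7 = 2.575 d.
Sum = 5.837 ≈ 5.8 days.

5.8 days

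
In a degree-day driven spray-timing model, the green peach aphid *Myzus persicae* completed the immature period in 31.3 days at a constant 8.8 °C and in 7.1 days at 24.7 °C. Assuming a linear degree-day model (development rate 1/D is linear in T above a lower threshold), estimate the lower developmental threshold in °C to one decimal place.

4.1 °C

Equal thermal constants: D₁(T₁ − T_b) = D₂(T₂ − T_b).
31.3·(8.8 − T_b) = 7.1·(24.7 − T_b)
T_b = (31.3·8.8 − 7.1·24.7) / (31.3 − 7.1) = 100.07 / 24.2 = 4.135 °C ≈ 4.1 °C.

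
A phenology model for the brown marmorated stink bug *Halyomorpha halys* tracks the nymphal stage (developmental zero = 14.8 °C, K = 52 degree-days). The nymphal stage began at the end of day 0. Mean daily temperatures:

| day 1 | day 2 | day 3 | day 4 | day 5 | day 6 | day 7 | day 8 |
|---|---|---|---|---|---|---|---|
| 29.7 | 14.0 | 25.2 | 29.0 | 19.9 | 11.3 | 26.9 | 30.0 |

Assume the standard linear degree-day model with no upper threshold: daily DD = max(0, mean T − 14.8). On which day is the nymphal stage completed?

day 7

Daily DD above 14.8 °C: 14.9, 0.0, 10.4, 14.2, 5.1, 0.0, 12.1, 15.2.
Cumulative: 14.9, 14.9, 25.3, 39.5, 44.6, 44.6, 56.7, 71.9.
The total first reaches 52 DD on day 7.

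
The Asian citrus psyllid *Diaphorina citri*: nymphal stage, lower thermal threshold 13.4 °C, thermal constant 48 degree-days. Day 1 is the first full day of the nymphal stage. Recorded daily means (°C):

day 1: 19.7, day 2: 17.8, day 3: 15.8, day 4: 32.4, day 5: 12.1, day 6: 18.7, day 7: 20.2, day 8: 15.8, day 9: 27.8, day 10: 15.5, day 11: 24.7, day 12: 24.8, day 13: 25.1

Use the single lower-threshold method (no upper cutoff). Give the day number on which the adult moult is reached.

day 9

Daily DD above 13.4 °C: 6.3, 4.4, 2.4, 19.0, 0.0, 5.3, 6.8, 2.4, 14.4, 2.1, 11.3, 11.4, 11.7.
Cumulative: 6.3, 10.7, 13.1, 32.1, 32.1, 37.4, 44.2, 46.6, 61.0, 63.1, 74.4, 85.8, 97.5.
The total first reaches 48 DD on day 9.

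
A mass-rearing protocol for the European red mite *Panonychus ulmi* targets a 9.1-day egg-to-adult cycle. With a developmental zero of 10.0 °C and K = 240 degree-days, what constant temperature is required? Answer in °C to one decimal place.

Required daily accumulation = 240 / 9.1 = 26.374 DD/day.
T = T_base + 26.374 = 10.0 + 26.374 = 36.374 ≈ 36.4 °C.

36.4 °C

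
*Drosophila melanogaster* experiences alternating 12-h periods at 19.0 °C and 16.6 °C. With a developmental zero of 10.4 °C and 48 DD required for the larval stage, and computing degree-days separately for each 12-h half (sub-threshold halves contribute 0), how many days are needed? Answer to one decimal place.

6.5 days

Day half: max(0, 19.0 − 10.4) × 0.5 = 8.6 × 0.5 = 4.30 DD.
Night half: max(0, 16.6 − 10.4) × 0.5 = 6.2 × 0.5 = 3.10 DD.
Per 24 h: 7.40 DD/day.
Duration = 48 / 7.40 = 6.486 ≈ 6.5 days.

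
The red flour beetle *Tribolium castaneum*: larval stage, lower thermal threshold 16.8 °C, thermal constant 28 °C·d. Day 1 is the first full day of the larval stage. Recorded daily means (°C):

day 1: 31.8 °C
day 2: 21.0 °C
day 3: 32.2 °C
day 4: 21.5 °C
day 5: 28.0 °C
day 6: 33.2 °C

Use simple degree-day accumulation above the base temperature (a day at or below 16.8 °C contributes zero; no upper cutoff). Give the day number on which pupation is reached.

day 3

Daily DD above 16.8 °C: 15.0, 4.2, 15.4, 4.7, 11.2, 16.4.
Cumulative: 15.0, 19.2, 34.6, 39.3, 50.5, 66.9.
The total first reaches 28 DD on day 3.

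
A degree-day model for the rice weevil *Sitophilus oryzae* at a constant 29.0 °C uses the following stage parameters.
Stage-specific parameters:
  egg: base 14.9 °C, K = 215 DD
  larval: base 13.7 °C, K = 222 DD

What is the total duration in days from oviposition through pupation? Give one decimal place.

egg: 215 / (29.0 − 14.9) = 215 / 14.1 = 15.248 d.
larval: 222 / (29.0 − 13.7) = 222 / 15.3 = 14.510 d.
Sum = 29.758 ≈ 29.8 days.

29.8 days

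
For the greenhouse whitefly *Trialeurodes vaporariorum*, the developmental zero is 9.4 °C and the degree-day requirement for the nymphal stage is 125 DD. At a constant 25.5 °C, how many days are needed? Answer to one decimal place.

7.8 days

Daily accumulation = 25.5 − 9.4 = 16.1 DD/day.
Duration = 125 / 16.1 = 7.764 ≈ 7.8 days.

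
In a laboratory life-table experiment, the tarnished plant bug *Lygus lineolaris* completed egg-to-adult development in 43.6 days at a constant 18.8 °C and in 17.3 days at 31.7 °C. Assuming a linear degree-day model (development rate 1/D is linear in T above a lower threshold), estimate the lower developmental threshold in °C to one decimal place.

Under the model K = D·(T − T_b), so D₁·(T₁ − T_b) = D₂·(T₂ − T_b).
43.6·(18.8 − T_b) = 17.3·(31.7 − T_b)
T_b = (43.6·18.8 − 17.3·31.7) / (43.6 − 17.3) = 271.27 / 26.3 = 10.314 °C ≈ 10.3 °C.

10.3 °C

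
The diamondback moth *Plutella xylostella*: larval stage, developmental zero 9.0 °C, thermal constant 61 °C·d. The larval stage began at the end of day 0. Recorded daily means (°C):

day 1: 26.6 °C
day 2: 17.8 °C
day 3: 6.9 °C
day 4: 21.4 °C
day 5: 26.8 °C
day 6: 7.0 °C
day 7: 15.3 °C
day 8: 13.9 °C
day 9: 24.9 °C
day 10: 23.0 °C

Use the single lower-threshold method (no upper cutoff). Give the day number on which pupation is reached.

Daily DD above 9.0 °C: 17.6, 8.8, 0.0, 12.4, 17.8, 0.0, 6.3, 4.9, 15.9, 14.0.
Cumulative: 17.6, 26.4, 26.4, 38.8, 56.6, 56.6, 62.9, 67.8, 83.7, 97.7.
The total first reaches 61 DD on day 7.

day 7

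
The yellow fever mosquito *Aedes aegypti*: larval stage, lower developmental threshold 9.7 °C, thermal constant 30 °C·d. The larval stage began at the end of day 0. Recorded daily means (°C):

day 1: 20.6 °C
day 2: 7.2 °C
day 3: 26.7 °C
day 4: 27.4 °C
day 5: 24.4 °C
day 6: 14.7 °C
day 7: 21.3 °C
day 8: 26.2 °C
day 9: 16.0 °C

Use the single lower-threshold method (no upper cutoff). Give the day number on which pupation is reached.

day 4

Daily DD above 9.7 °C: 10.9, 0.0, 17.0, 17.7, 14.7, 5.0, 11.6, 16.5, 6.3.
Cumulative: 10.9, 10.9, 27.9, 45.6, 60.3, 65.3, 76.9, 93.4, 99.7.
The total first reaches 30 DD on day 4.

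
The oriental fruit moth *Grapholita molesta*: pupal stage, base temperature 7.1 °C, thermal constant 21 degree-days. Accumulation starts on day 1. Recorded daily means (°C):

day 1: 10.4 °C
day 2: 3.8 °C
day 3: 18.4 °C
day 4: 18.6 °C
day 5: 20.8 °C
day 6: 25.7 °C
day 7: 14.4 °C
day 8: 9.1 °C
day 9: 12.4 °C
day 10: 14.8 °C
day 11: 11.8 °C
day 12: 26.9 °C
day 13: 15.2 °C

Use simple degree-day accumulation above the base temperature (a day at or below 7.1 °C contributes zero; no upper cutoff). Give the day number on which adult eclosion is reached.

Daily DD above 7.1 °C: 3.3, 0.0, 11.3, 11.5, 13.7, 18.6, 7.3, 2.0, 5.3, 7.7, 4.7, 19.8, 8.1.
Cumulative: 3.3, 3.3, 14.6, 26.1, 39.8, 58.4, 65.7, 67.7, 73.0, 80.7, 85.4, 105.2, 113.3.
The total first reaches 21 DD on day 4.

day 4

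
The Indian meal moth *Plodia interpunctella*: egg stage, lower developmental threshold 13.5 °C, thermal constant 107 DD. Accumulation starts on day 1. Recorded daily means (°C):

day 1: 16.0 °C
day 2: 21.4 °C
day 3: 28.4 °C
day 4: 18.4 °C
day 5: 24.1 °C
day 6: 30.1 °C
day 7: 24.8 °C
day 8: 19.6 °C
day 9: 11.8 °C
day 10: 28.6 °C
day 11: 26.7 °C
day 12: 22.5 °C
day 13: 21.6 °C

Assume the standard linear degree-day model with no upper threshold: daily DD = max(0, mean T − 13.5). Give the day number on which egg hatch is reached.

Daily DD above 13.5 °C: 2.5, 7.9, 14.9, 4.9, 10.6, 16.6, 11.3, 6.1, 0.0, 15.1, 13.2, 9.0, 8.1.
Cumulative: 2.5, 10.4, 25.3, 30.2, 40.8, 57.4, 68.7, 74.8, 74.8, 89.9, 103.1, 112.1, 120.2.
The total first reaches 107 DD on day 12.

day 12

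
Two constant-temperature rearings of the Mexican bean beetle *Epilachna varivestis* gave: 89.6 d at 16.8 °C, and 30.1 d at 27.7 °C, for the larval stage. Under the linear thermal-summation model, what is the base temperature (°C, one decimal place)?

11.3 °C

Equal thermal constants: D₁(T₁ − T_b) = D₂(T₂ − T_b).
89.6·(16.8 − T_b) = 30.1·(27.7 − T_b)
T_b = (89.6·16.8 − 30.1·27.7) / (89.6 − 30.1) = 671.51 / 59.5 = 11.286 °C ≈ 11.3 °C.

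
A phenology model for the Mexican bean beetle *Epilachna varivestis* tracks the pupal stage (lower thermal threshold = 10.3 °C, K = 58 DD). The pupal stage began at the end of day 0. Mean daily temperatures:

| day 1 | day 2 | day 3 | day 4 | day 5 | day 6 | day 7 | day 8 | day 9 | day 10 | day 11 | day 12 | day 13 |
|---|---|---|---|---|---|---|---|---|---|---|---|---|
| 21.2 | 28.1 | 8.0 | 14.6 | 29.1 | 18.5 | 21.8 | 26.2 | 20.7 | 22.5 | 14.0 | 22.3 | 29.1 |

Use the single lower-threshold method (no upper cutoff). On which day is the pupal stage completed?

Daily DD above 10.3 °C: 10.9, 17.8, 0.0, 4.3, 18.8, 8.2, 11.5, 15.9, 10.4, 12.2, 3.7, 12.0, 18.8.
Cumulative: 10.9, 28.7, 28.7, 33.0, 51.8, 60.0, 71.5, 87.4, 97.8, 110.0, 113.7, 125.7, 144.5.
The total first reaches 58 DD on day 6.

day 6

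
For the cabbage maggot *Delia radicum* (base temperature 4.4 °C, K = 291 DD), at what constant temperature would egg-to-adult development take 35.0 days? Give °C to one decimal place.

Required daily accumulation = 291 / 35.0 = 8.314 DD/day.
T = T_base + 8.314 = 4.4 + 8.314 = 12.714 ≈ 12.7 °C.

12.7 °C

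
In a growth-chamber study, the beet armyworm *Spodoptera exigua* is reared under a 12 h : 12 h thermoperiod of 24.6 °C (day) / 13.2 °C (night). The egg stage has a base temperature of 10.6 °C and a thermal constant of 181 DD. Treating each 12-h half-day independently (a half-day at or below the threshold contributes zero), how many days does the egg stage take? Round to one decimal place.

Day half: max(0, 24.6 − 10.6) × 0.5 = 14.0 × 0.5 = 7.00 DD.
Night half: max(0, 13.2 − 10.6) × 0.5 = 2.6 × 0.5 = 1.30 DD.
Per 24 h: 8.30 DD/day.
Duration = 181 / 8.30 = 21.807 ≈ 21.8 days.

21.8 days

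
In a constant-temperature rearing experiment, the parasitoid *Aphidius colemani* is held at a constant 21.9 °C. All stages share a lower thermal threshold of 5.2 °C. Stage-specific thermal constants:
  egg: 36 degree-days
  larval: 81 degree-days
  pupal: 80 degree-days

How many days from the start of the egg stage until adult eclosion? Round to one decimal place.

Daily accumulation at 21.9 °C = 21.9 − 5.2 = 16.7 DD/day.
Total K = 36 + 81 + 80 = 197 DD.
Total duration = 197 / 16.7 = 11.796 ≈ 11.8 days.

11.8 days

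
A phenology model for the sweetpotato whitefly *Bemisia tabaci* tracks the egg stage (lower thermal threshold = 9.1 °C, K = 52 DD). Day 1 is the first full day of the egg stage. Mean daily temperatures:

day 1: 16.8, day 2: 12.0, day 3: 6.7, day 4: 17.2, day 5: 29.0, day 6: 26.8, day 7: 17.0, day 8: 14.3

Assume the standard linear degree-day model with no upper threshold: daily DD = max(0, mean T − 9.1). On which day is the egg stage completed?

day 6

Daily DD above 9.1 °C: 7.7, 2.9, 0.0, 8.1, 19.9, 17.7, 7.9, 5.2.
Cumulative: 7.7, 10.6, 10.6, 18.7, 38.6, 56.3, 64.2, 69.4.
The total first reaches 52 DD on day 6.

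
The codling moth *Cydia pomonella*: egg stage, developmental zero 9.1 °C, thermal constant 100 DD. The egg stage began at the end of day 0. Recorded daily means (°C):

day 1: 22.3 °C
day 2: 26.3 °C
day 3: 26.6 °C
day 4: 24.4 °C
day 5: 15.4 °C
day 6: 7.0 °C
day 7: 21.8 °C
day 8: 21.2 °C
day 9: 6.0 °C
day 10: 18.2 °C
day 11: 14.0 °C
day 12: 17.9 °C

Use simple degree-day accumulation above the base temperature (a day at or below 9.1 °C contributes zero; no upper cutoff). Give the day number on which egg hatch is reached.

day 10

Daily DD above 9.1 °C: 13.2, 17.2, 17.5, 15.3, 6.3, 0.0, 12.7, 12.1, 0.0, 9.1, 4.9, 8.8.
Cumulative: 13.2, 30.4, 47.9, 63.2, 69.5, 69.5, 82.2, 94.3, 94.3, 103.4, 108.3, 117.1.
The total first reaches 100 DD on day 10.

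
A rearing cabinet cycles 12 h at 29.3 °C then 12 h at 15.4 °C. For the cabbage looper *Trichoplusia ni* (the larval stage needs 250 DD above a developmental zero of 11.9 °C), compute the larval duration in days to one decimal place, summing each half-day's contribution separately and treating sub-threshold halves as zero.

Day half: max(0, 29.3 − 11.9) × 0.5 = 17.4 × 0.5 = 8.70 DD.
Night half: max(0, 15.4 − 11.9) × 0.5 = 3.5 × 0.5 = 1.75 DD.
Per 24 h: 10.45 DD/day.
Duration = 250 / 10.45 = 23.923 ≈ 23.9 days.

23.9 days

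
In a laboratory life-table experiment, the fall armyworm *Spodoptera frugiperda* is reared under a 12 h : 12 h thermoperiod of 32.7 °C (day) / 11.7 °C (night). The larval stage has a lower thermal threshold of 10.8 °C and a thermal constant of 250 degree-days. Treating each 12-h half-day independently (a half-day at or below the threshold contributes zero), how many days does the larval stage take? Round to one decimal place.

Day half: max(0, 32.7 − 10.8) × 0.5 = 21.9 × 0.5 = 10.95 DD.
Night half: max(0, 11.7 − 10.8) × 0.5 = 0.9 × 0.5 = 0.45 DD.
Per 24 h: 11.40 DD/day.
Duration = 250 / 11.40 = 21.930 ≈ 21.9 days.

21.9 days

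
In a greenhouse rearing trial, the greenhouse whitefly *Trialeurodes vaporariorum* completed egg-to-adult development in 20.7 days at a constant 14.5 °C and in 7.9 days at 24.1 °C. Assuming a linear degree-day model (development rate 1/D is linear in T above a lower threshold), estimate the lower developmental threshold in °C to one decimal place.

Equal thermal constants: D₁(T₁ − T_b) = D₂(T₂ − T_b).
20.7·(14.5 − T_b) = 7.9·(24.1 − T_b)
T_b = (20.7·14.5 − 7.9·24.1) / (20.7 − 7.9) = 109.76 / 12.8 = 8.575 °C ≈ 8.6 °C.

8.6 °C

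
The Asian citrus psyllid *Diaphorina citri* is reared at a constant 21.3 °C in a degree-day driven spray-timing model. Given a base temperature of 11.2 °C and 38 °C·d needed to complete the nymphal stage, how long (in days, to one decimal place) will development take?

3.8 days

Daily accumulation = 21.3 − 11.2 = 10.1 DD/day.
Duration = 38 / 10.1 = 3.762 ≈ 3.8 days.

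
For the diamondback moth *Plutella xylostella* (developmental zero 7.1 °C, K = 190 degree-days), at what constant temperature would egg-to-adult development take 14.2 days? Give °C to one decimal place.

20.5 °C

Required daily accumulation = 190 / 14.2 = 13.380 DD/day.
T = T_base + 13.380 = 7.1 + 13.380 = 20.480 ≈ 20.5 °C.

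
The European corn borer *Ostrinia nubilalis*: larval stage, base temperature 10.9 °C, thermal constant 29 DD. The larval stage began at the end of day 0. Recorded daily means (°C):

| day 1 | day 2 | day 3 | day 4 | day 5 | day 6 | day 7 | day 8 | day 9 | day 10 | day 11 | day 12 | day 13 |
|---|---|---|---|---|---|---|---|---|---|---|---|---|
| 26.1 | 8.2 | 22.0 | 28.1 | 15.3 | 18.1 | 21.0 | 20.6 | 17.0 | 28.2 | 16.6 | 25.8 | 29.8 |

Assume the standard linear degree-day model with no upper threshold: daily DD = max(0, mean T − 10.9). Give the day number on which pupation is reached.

day 4

Daily DD above 10.9 °C: 15.2, 0.0, 11.1, 17.2, 4.4, 7.2, 10.1, 9.7, 6.1, 17.3, 5.7, 14.9, 18.9.
Cumulative: 15.2, 15.2, 26.3, 43.5, 47.9, 55.1, 65.2, 74.9, 81.0, 98.3, 104.0, 118.9, 137.8.
The total first reaches 29 DD on day 4.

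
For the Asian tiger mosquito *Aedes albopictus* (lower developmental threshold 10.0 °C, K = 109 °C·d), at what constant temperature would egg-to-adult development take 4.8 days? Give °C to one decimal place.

Required daily accumulation = 109 / 4.8 = 22.708 DD/day.
T = T_base + 22.708 = 10.0 + 22.708 = 32.708 ≈ 32.7 °C.

32.7 °C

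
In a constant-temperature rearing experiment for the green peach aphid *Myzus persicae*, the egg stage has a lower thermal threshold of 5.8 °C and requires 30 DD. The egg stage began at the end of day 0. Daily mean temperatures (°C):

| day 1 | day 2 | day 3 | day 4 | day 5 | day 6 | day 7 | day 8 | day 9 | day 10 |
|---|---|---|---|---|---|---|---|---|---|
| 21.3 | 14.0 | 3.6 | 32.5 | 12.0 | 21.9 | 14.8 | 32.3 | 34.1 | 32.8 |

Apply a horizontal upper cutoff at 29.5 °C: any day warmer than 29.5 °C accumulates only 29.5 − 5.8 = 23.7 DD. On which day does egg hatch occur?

Daily DD above 5.8 °C (capped at 23.7): 15.5, 8.2, 0.0, 23.7, 6.2, 16.1, 9.0, 23.7, 23.7, 23.7.
Cumulative: 15.5, 23.7, 23.7, 47.4, 53.6, 69.7, 78.7, 102.4, 126.1, 149.8.
The total first reaches 30 DD on day 4.

day 4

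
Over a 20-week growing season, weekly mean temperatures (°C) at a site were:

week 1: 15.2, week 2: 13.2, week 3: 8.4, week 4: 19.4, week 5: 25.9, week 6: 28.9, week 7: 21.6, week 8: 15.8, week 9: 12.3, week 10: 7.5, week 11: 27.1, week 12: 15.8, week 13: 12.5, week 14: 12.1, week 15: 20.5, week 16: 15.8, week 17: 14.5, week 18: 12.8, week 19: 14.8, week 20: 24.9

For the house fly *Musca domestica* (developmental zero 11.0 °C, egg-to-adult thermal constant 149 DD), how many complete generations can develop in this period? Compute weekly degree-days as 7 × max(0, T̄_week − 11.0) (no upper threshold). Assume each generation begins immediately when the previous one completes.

5 generations

Weekly DD (7 × max(0, T̄ − 11.0)): 29.4, 15.4, 0.0, 58.8, 104.3, 125.3, 74.2, 33.6, 9.1, 0.0, 112.7, 33.6, 10.5, 7.7, 66.5, 33.6, 24.5, 12.6, 26.6, 97.3.
Season total = 875.7 DD.
Complete generations = ⌊875.7 / 149⌋ = 5.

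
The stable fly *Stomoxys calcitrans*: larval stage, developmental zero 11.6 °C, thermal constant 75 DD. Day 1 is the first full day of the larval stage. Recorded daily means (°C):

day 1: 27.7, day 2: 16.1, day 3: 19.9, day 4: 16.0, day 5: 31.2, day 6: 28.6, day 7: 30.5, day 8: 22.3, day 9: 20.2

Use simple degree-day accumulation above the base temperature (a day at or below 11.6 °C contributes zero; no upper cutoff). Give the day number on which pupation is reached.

day 7

Daily DD above 11.6 °C: 16.1, 4.5, 8.3, 4.4, 19.6, 17.0, 18.9, 10.7, 8.6.
Cumulative: 16.1, 20.6, 28.9, 33.3, 52.9, 69.9, 88.8, 99.5, 108.1.
The total first reaches 75 DD on day 7.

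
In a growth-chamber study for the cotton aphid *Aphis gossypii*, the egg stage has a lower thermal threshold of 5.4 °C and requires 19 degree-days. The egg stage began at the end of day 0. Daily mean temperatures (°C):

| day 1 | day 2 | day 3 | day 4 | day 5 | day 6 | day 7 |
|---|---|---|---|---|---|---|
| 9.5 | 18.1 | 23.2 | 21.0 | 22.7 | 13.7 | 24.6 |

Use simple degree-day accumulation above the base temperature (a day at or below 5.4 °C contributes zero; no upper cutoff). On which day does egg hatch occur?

Daily DD above 5.4 °C: 4.1, 12.7, 17.8, 15.6, 17.3, 8.3, 19.2.
Cumulative: 4.1, 16.8, 34.6, 50.2, 67.5, 75.8, 95.0.
The total first reaches 19 DD on day 3.

day 3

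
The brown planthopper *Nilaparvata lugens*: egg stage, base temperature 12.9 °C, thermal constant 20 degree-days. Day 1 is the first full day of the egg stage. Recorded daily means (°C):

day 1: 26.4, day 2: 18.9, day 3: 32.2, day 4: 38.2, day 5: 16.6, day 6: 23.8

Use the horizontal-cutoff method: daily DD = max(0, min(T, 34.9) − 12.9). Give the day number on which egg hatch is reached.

day 3

Daily DD above 12.9 °C (capped at 22.0): 13.5, 6.0, 19.3, 22.0, 3.7, 10.9.
Cumulative: 13.5, 19.5, 38.8, 60.8, 64.5, 75.4.
The total first reaches 20 DD on day 3.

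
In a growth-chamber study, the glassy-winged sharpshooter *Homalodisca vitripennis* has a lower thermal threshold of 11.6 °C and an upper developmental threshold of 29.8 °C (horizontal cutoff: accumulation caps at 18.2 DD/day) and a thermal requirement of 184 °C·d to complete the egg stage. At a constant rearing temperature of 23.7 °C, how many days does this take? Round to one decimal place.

15.2 days

Daily accumulation = 23.7 − 11.6 = 12.1 DD/day.
Duration = 184 / 12.1 = 15.207 ≈ 15.2 days.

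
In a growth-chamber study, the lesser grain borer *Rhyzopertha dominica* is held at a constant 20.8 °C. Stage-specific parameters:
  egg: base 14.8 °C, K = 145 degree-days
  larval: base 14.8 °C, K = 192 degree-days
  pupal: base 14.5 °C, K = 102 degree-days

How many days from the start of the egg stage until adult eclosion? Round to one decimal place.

egg: 145 / (20.8 − 14.8) = 145 / 6.0 = 24.167 d.
larval: 192 / (20.8 − 14.8) = 192 / 6.0 = 32.000 d.
pupal: 102 / (20.8 − 14.5) = 102 / 6.3 = 16.190 d.
Sum = 72.357 ≈ 72.4 days.

72.4 days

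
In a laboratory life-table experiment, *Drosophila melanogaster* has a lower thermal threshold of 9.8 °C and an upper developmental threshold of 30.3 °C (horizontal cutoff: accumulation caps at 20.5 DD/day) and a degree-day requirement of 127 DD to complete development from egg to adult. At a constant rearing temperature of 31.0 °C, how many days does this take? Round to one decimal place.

6.2 days

Temperature 31.0 °C exceeds the upper threshold, so daily accumulation caps at 30.3 − 9.8 = 20.5 DD/day.
Duration = 127 / 20.5 = 6.195 ≈ 6.2 days.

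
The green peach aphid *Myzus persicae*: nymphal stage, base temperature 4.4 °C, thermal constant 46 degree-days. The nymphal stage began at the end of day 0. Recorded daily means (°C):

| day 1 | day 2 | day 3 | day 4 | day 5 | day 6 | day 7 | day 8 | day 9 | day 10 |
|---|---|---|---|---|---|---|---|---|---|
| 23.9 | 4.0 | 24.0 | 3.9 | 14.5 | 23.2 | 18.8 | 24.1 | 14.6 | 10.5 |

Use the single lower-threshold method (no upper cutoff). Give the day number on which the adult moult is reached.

Daily DD above 4.4 °C: 19.5, 0.0, 19.6, 0.0, 10.1, 18.8, 14.4, 19.7, 10.2, 6.1.
Cumulative: 19.5, 19.5, 39.1, 39.1, 49.2, 68.0, 82.4, 102.1, 112.3, 118.4.
The total first reaches 46 DD on day 5.

day 5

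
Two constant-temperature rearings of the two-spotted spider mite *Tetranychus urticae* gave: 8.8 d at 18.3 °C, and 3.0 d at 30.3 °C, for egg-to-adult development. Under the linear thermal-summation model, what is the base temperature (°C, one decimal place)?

12.1 °C

Linear rate model ⇒ the product D·(T − T_b) is constant across temperatures.
8.8·(18.3 − T_b) = 3.0·(30.3 − T_b)
T_b = (8.8·18.3 − 3.0·30.3) / (8.8 − 3.0) = 70.14 / 5.8 = 12.093 °C ≈ 12.1 °C.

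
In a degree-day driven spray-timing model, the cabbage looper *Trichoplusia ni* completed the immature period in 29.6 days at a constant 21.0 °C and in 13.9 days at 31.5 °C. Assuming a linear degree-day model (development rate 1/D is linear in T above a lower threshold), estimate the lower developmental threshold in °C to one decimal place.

Equal thermal constants: D₁(T₁ − T_b) = D₂(T₂ − T_b).
29.6·(21.0 − T_b) = 13.9·(31.5 − T_b)
T_b = (29.6·21.0 − 13.9·31.5) / (29.6 − 13.9) = 183.75 / 15.7 = 11.704 °C ≈ 11.7 °C.

11.7 °C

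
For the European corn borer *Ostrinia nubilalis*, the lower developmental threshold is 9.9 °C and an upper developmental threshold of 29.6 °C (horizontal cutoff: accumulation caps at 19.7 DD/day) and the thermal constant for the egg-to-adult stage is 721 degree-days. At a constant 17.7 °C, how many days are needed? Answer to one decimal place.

92.4 days

Daily accumulation = 17.7 − 9.9 = 7.8 DD/day.
Duration = 721 / 7.8 = 92.436 ≈ 92.4 days.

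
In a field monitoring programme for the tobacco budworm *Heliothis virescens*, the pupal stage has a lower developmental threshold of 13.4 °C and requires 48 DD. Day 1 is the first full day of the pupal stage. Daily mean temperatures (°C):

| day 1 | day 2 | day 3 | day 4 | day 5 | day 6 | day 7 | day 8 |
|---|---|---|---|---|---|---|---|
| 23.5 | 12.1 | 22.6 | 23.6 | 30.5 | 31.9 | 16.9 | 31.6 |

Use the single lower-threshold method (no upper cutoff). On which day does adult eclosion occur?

Daily DD above 13.4 °C: 10.1, 0.0, 9.2, 10.2, 17.1, 18.5, 3.5, 18.2.
Cumulative: 10.1, 10.1, 19.3, 29.5, 46.6, 65.1, 68.6, 86.8.
The total first reaches 48 DD on day 6.

day 6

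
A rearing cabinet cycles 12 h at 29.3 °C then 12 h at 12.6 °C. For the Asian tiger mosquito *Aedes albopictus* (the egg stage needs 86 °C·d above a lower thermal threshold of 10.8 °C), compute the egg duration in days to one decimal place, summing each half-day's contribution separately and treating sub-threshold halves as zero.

8.5 days

Day half: max(0, 29.3 − 10.8) × 0.5 = 18.5 × 0.5 = 9.25 DD.
Night half: max(0, 12.6 − 10.8) × 0.5 = 1.8 × 0.5 = 0.90 DD.
Per 24 h: 10.15 DD/day.
Duration = 86 / 10.15 = 8.473 ≈ 8.5 days.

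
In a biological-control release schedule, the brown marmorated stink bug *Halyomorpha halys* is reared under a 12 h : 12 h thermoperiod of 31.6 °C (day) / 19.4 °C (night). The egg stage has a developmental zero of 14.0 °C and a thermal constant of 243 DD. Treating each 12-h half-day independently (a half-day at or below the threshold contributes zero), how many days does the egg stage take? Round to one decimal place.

21.1 days

Day half: max(0, 31.6 − 14.0) × 0.5 = 17.6 × 0.5 = 8.80 DD.
Night half: max(0, 19.4 − 14.0) × 0.5 = 5.4 × 0.5 = 2.70 DD.
Per 24 h: 11.50 DD/day.
Duration = 243 / 11.50 = 21.130 ≈ 21.1 days.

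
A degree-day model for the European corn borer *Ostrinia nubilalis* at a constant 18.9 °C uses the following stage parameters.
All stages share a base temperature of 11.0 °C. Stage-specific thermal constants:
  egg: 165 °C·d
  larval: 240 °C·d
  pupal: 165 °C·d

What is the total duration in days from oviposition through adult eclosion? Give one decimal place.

Daily accumulation at 18.9 °C = 18.9 − 11.0 = 7.9 DD/day.
Total K = 165 + 240 + 165 = 570 DD.
Total duration = 570 / 7.9 = 72.152 ≈ 72.2 days.

72.2 days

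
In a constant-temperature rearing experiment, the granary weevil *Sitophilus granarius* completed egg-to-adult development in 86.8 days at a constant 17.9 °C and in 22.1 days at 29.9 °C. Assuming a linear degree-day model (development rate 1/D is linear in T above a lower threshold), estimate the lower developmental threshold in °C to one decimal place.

Linear rate model ⇒ the product D·(T − T_b) is constant across temperatures.
86.8·(17.9 − T_b) = 22.1·(29.9 − T_b)
T_b = (86.8·17.9 − 22.1·29.9) / (86.8 − 22.1) = 892.93 / 64.7 = 13.801 °C ≈ 13.8 °C.

13.8 °C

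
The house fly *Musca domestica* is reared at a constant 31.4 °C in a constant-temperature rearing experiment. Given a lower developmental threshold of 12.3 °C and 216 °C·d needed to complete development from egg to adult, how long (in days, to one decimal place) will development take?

11.3 days

Daily accumulation = 31.4 − 12.3 = 19.1 DD/day.
Duration = 216 / 19.1 = 11.309 ≈ 11.3 days.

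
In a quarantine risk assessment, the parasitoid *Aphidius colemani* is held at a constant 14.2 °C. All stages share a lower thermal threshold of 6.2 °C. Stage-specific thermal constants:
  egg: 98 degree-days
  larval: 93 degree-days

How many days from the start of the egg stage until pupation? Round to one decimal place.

23.9 days

Daily accumulation at 14.2 °C = 14.2 − 6.2 = 8.0 DD/day.
Total K = 98 + 93 = 191 DD.
Total duration = 191 / 8.0 = 23.875 ≈ 23.9 days.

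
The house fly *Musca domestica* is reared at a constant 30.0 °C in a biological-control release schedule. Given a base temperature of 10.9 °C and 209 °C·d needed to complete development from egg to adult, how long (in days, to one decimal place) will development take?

10.9 days

Daily accumulation = 30.0 − 10.9 = 19.1 DD/day.
Duration = 209 / 19.1 = 10.942 ≈ 10.9 days.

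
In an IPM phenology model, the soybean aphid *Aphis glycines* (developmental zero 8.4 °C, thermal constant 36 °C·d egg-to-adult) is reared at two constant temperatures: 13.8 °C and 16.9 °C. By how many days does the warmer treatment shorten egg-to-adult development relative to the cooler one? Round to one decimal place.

2.4 days

At 13.8 °C: 36 / (13.8 − 8.4) = 36 / 5.4 = 6.667 d.
At 16.9 °C: 36 / (16.9 − 8.4) = 36 / 8.5 = 4.235 d.
Difference = |6.667 − 4.235| = 2.431 ≈ 2.4 days.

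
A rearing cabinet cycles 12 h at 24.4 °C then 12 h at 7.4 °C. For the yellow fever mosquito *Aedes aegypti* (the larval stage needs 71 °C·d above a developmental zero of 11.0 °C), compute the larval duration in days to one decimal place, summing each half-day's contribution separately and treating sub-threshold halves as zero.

Day half: max(0, 24.4 − 11.0) × 0.5 = 13.4 × 0.5 = 6.70 DD.
Night half: max(0, 7.4 − 11.0) × 0.5 = 0.0 × 0.5 = 0.00 DD.
Per 24 h: 6.70 DD/day.
Duration = 71 / 6.70 = 10.597 ≈ 10.6 days.

10.6 days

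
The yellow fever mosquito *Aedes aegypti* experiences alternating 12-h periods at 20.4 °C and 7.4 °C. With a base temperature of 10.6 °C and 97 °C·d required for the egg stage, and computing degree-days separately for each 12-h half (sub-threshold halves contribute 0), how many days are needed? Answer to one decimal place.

Day half: max(0, 20.4 − 10.6) × 0.5 = 9.8 × 0.5 = 4.90 DD.
Night half: max(0, 7.4 − 10.6) × 0.5 = 0.0 × 0.5 = 0.00 DD.
Per 24 h: 4.90 DD/day.
Duration = 97 / 4.90 = 19.796 ≈ 19.8 days.

19.8 days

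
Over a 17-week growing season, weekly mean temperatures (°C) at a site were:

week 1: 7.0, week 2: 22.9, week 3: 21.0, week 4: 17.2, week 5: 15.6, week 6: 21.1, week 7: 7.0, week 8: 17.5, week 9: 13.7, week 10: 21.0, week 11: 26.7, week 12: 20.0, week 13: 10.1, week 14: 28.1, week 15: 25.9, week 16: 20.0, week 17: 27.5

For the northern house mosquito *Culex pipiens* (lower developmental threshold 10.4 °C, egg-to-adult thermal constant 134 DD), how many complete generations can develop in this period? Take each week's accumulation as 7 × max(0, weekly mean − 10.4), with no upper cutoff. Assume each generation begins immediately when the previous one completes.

Weekly DD (7 × max(0, T̄ − 10.4)): 0.0, 87.5, 74.2, 47.6, 36.4, 74.9, 0.0, 49.7, 23.1, 74.2, 114.1, 67.2, 0.0, 123.9, 108.5, 67.2, 119.7.
Season total = 1068.2 DD.
Complete generations = ⌊1068.2 / 134⌋ = 7.

7 generations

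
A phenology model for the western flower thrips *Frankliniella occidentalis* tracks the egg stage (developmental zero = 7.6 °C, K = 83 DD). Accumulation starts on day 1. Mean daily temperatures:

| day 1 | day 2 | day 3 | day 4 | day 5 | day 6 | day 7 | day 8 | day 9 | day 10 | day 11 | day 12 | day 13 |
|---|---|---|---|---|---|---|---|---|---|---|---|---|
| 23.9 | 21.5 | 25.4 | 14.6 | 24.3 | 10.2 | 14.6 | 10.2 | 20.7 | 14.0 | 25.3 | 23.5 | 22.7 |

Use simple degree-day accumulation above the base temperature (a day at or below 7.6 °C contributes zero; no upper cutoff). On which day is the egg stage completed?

Daily DD above 7.6 °C: 16.3, 13.9, 17.8, 7.0, 16.7, 2.6, 7.0, 2.6, 13.1, 6.4, 17.7, 15.9, 15.1.
Cumulative: 16.3, 30.2, 48.0, 55.0, 71.7, 74.3, 81.3, 83.9, 97.0, 103.4, 121.1, 137.0, 152.1.
The total first reaches 83 DD on day 8.

day 8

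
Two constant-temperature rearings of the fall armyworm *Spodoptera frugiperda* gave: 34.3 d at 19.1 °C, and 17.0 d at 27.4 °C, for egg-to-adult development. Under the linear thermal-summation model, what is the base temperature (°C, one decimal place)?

Equal thermal constants: D₁(T₁ − T_b) = D₂(T₂ − T_b).
34.3·(19.1 − T_b) = 17.0·(27.4 − T_b)
T_b = (34.3·19.1 − 17.0·27.4) / (34.3 − 17.0) = 189.33 / 17.3 = 10.944 °C ≈ 10.9 °C.

10.9 °C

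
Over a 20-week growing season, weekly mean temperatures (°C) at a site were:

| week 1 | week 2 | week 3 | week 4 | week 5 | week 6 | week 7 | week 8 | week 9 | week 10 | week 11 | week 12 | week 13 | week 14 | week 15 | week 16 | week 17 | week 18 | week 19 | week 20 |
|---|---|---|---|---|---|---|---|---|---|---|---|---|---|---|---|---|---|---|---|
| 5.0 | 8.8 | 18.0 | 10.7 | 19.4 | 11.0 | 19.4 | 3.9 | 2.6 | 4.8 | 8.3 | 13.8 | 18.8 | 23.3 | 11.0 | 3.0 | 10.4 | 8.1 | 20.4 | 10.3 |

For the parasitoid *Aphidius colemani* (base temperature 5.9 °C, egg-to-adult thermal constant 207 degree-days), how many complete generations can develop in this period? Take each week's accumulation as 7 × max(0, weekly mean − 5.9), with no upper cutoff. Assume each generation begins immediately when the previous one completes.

4 generations

Weekly DD (7 × max(0, T̄ − 5.9)): 0.0, 20.3, 84.7, 33.6, 94.5, 35.7, 94.5, 0.0, 0.0, 0.0, 16.8, 55.3, 90.3, 121.8, 35.7, 0.0, 31.5, 15.4, 101.5, 30.8.
Season total = 862.4 DD.
Complete generations = ⌊862.4 / 207⌋ = 4.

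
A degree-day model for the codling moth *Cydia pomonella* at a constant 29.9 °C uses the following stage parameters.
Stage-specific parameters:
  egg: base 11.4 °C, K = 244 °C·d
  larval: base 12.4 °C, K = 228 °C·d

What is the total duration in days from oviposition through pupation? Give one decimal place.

egg: 244 / (29.9 − 11.4) = 244 / 18.5 = 13.189 d.
larval: 228 / (29.9 − 12.4) = 228 / 17.5 = 13.029 d.
Sum = 26.218 ≈ 26.2 days.

26.2 days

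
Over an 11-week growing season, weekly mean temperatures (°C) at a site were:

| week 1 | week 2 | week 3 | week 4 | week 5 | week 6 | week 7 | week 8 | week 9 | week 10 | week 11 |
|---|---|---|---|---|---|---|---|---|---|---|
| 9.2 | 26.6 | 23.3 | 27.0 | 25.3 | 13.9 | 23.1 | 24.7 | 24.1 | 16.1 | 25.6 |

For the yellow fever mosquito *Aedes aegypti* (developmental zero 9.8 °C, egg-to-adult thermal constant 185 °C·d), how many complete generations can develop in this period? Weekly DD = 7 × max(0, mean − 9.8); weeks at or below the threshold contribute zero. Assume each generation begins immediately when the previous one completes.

Weekly DD (7 × max(0, T̄ − 9.8)): 0.0, 117.6, 94.5, 120.4, 108.5, 28.7, 93.1, 104.3, 100.1, 44.1, 110.6.
Season total = 921.9 DD.
Complete generations = ⌊921.9 / 185⌋ = 4.

4 generations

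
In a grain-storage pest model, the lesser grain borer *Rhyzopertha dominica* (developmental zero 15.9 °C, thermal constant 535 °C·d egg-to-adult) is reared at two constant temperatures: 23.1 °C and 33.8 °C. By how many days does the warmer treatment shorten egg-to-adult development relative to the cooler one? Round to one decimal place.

At 23.1 °C: 535 / (23.1 − 15.9) = 535 / 7.2 = 74.306 d.
At 33.8 °C: 535 / (33.8 − 15.9) = 535 / 17.9 = 29.888 d.
Difference = |74.306 − 29.888| = 44.417 ≈ 44.4 days.

44.4 days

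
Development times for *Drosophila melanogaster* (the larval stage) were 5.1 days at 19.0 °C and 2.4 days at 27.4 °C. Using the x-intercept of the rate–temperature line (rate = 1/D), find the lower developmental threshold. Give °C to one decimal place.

11.5 °C

Linear rate model ⇒ the product D·(T − T_b) is constant across temperatures.
5.1·(19.0 − T_b) = 2.4·(27.4 − T_b)
T_b = (5.1·19.0 − 2.4·27.4) / (5.1 − 2.4) = 31.14 / 2.7 = 11.533 °C ≈ 11.5 °C.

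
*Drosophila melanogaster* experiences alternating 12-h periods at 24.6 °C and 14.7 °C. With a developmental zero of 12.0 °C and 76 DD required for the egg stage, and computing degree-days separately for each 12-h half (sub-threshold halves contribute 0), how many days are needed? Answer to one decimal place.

Day half: max(0, 24.6 − 12.0) × 0.5 = 12.6 × 0.5 = 6.30 DD.
Night half: max(0, 14.7 − 12.0) × 0.5 = 2.7 × 0.5 = 1.35 DD.
Per 24 h: 7.65 DD/day.
Duration = 76 / 7.65 = 9.935 ≈ 9.9 days.

9.9 days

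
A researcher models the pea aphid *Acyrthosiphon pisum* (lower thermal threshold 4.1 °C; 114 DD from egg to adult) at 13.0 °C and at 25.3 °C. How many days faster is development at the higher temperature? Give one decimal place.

At 13.0 °C: 114 / (13.0 − 4.1) = 114 / 8.9 = 12.809 d.
At 25.3 °C: 114 / (25.3 − 4.1) = 114 / 21.2 = 5.377 d.
Difference = |12.809 − 5.377| = 7.432 ≈ 7.4 days.

7.4 days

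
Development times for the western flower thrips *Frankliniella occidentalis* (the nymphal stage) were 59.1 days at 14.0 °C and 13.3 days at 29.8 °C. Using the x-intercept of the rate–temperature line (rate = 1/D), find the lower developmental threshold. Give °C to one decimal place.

Under the model K = D·(T − T_b), so D₁·(T₁ − T_b) = D₂·(T₂ − T_b).
59.1·(14.0 − T_b) = 13.3·(29.8 − T_b)
T_b = (59.1·14.0 − 13.3·29.8) / (59.1 − 13.3) = 431.06 / 45.8 = 9.412 °C ≈ 9.4 °C.

9.4 °C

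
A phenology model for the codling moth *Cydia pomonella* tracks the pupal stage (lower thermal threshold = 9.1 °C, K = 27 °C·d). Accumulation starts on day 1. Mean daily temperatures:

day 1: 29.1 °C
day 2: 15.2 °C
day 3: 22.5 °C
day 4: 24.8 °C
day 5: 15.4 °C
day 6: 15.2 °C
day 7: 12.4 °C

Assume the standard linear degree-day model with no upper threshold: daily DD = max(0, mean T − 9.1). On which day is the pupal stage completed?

Daily DD above 9.1 °C: 20.0, 6.1, 13.4, 15.7, 6.3, 6.1, 3.3.
Cumulative: 20.0, 26.1, 39.5, 55.2, 61.5, 67.6, 70.9.
The total first reaches 27 DD on day 3.

day 3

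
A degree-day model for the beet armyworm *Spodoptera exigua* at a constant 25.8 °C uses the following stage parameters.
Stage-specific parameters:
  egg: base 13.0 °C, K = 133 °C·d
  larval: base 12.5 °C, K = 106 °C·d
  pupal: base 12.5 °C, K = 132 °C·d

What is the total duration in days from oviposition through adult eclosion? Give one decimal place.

28.3 days

egg: 133 / (25.8 − 13.0) = 133 / 12.8 = 10.391 d.
larval: 106 / (25.8 − 12.5) = 106 / 13.3 = 7.970 d.
pupal: 132 / (25.8 − 12.5) = 132 / 13.3 = 9.925 d.
Sum = 28.285 ≈ 28.3 days.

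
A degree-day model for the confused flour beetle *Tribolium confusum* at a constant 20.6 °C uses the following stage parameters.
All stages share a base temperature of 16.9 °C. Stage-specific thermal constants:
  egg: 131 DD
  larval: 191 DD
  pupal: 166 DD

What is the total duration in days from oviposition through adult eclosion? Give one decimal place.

Daily accumulation at 20.6 °C = 20.6 − 16.9 = 3.7 DD/day.
Total K = 131 + 191 + 166 = 488 DD.
Total duration = 488 / 3.7 = 131.892 ≈ 131.9 days.

131.9 days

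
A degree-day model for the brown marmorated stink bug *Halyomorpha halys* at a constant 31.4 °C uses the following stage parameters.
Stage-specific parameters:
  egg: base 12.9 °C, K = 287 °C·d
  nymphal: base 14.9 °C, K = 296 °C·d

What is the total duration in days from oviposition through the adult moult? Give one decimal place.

egg: 287 / (31.4 − 12.9) = 287 / 18.5 = 15.514 d.
nymphal: 296 / (31.4 − 14.9) = 296 / 16.5 = 17.939 d.
Sum = 33.453 ≈ 33.5 days.

33.5 days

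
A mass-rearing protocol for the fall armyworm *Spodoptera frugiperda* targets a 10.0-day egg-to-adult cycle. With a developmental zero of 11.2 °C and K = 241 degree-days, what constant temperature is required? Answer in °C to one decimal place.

35.3 °C

Required daily accumulation = 241 / 10.0 = 24.100 DD/day.
T = T_base + 24.100 = 11.2 + 24.100 = 35.300 ≈ 35.3 °C.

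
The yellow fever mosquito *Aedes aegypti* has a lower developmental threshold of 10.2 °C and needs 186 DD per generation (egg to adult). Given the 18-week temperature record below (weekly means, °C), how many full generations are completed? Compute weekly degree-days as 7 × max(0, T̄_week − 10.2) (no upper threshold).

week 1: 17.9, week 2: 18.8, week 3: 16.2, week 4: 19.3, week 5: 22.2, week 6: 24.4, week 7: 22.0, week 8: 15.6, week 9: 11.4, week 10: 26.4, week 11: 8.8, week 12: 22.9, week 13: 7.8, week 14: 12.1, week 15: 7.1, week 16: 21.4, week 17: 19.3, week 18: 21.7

Weekly DD (7 × max(0, T̄ − 10.2)): 53.9, 60.2, 42.0, 63.7, 84.0, 99.4, 82.6, 37.8, 8.4, 113.4, 0.0, 88.9, 0.0, 13.3, 0.0, 78.4, 63.7, 80.5.
Season total = 970.2 DD.
Complete generations = ⌊970.2 / 186⌋ = 5.

5 generations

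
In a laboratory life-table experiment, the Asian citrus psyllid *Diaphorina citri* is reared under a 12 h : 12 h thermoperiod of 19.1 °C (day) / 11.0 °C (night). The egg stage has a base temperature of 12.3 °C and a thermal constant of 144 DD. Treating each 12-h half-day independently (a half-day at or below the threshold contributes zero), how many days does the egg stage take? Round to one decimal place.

42.4 days

Day half: max(0, 19.1 − 12.3) × 0.5 = 6.8 × 0.5 = 3.40 DD.
Night half: max(0, 11.0 − 12.3) × 0.5 = 0.0 × 0.5 = 0.00 DD.
Per 24 h: 3.40 DD/day.
Duration = 144 / 3.40 = 42.353 ≈ 42.4 days.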